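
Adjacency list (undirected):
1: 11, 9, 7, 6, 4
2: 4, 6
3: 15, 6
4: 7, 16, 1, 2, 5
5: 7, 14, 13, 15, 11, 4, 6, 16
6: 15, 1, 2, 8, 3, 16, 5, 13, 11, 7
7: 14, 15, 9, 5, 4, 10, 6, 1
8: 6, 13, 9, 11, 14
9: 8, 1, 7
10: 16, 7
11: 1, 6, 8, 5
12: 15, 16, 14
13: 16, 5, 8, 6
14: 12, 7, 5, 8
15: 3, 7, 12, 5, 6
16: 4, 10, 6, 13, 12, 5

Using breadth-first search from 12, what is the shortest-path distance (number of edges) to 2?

3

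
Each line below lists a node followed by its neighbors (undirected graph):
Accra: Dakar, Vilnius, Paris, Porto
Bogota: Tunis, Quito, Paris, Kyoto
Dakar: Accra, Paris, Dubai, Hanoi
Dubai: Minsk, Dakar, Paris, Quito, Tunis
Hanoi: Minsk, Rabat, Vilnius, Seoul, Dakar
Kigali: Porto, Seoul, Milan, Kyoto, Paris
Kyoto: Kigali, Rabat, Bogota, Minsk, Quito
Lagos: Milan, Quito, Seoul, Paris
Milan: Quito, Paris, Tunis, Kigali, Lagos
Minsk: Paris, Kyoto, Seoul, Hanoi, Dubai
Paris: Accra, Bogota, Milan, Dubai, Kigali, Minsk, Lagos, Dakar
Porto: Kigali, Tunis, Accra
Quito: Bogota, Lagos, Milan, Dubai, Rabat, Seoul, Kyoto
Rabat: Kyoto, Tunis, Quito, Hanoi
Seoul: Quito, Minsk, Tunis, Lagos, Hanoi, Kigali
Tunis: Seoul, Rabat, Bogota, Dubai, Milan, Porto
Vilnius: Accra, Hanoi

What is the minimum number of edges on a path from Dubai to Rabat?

2

Level 0: Dubai
Level 1: Dakar, Minsk, Paris, Quito, Tunis
Level 2: Accra, Bogota, Hanoi, Kigali, Kyoto, Lagos, Milan, Porto, Rabat, Seoul
Level 3: Vilnius
Rabat first appears at level 2.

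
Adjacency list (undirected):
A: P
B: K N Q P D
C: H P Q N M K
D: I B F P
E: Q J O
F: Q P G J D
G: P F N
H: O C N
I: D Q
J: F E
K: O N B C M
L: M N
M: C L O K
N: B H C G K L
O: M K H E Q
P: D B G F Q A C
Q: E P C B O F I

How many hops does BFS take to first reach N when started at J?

3

Level 0: J
Level 1: E, F
Level 2: D, G, O, P, Q
Level 3: A, B, C, H, I, K, M, N
Level 4: L
N first appears at level 3.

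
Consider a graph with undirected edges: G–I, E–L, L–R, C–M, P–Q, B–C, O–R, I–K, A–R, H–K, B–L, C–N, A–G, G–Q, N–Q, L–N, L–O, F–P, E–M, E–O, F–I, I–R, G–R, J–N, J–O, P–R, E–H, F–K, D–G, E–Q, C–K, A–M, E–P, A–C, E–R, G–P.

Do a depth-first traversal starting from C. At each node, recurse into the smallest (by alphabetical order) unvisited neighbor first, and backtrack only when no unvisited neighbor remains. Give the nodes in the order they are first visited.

C, A, G, D, I, F, K, H, E, L, B, N, J, O, R, P, Q, M

Visit C
C → A
A → G
G → D
G → I
I → F
F → K
K → H
H → E
E → L
L → B
L → N
N → J
J → O
O → R
R → P
P → Q
E → M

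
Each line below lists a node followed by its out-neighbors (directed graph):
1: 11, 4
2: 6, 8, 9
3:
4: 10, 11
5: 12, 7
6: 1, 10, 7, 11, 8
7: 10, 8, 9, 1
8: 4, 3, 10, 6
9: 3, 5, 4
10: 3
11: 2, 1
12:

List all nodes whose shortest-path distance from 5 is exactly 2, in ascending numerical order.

1, 8, 9, 10

Level 0: 5
Level 1: 7, 12
Level 2: 1, 8, 9, 10
Level 3: 3, 4, 6, 11
Level 4: 2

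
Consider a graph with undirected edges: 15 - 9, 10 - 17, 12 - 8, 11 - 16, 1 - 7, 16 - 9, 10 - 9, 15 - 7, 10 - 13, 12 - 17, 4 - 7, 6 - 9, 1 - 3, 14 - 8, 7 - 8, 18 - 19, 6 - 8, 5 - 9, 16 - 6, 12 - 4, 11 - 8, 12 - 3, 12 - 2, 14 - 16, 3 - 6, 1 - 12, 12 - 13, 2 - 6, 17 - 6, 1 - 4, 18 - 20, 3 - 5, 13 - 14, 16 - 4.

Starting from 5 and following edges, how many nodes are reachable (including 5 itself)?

17

BFS from 5 visits: 5, 3, 9, 1, 6, 12, 10, 15, 16, 4, 7, 2, 8, 17, 13, 11, 14
Reachable nodes: 17 of 20 total.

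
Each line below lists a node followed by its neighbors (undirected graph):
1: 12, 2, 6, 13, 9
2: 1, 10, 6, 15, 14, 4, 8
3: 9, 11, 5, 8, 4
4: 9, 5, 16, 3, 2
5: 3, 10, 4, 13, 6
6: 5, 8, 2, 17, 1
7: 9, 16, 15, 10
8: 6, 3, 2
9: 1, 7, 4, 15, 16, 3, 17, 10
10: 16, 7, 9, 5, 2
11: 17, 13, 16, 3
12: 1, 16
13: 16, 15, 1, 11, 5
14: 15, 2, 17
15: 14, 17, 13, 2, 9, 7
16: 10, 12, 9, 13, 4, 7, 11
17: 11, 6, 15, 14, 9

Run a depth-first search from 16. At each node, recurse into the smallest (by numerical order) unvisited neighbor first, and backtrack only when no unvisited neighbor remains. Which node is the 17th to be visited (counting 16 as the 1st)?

Visit 16
16 → 4
4 → 2
2 → 1
1 → 6
6 → 5
5 → 3
3 → 8
3 → 9
9 → 7
7 → 10
7 → 15
15 → 13
13 → 11
11 → 17
17 → 14
1 → 12

Visit order: 16, 4, 2, 1, 6, 5, 3, 8, 9, 7, 10, 15, 13, 11, 17, 14, 12

12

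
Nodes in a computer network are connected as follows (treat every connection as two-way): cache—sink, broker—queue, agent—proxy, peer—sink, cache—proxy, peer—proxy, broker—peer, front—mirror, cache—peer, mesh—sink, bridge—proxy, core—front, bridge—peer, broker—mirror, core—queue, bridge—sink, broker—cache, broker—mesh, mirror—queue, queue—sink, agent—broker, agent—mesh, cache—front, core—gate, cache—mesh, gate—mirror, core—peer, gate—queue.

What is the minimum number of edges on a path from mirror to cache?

Level 0: mirror
Level 1: broker, front, gate, queue
Level 2: agent, cache, core, mesh, peer, sink
Level 3: bridge, proxy
cache first appears at level 2.

2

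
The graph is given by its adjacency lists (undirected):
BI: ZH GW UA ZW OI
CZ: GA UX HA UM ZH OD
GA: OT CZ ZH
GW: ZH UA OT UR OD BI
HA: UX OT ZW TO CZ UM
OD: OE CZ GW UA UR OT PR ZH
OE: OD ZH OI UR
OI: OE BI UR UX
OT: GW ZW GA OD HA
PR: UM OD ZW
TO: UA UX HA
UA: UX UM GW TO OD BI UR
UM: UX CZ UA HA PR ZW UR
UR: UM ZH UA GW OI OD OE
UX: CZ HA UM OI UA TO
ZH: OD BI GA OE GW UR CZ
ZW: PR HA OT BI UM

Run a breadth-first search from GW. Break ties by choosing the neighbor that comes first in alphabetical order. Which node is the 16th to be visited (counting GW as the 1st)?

UM

Visit GW; enqueue BI, OD, OT, UA, UR, ZH → queue [BI, OD, OT, UA, UR, ZH]
Visit BI; enqueue OI, ZW → queue [OD, OT, UA, UR, ZH, OI, ZW]
Visit OD; enqueue CZ, OE, PR → queue [OT, UA, UR, ZH, OI, ZW, CZ, OE, PR]
Visit OT; enqueue GA, HA → queue [UA, UR, ZH, OI, ZW, CZ, OE, PR, GA, HA]
Visit UA; enqueue TO, UM, UX → queue [UR, ZH, OI, ZW, CZ, OE, PR, GA, HA, TO, UM, UX]
Visit UR → queue [ZH, OI, ZW, CZ, OE, PR, GA, HA, TO, UM, UX]
Visit ZH → queue [OI, ZW, CZ, OE, PR, GA, HA, TO, UM, UX]
Visit OI → queue [ZW, CZ, OE, PR, GA, HA, TO, UM, UX]
Visit ZW → queue [CZ, OE, PR, GA, HA, TO, UM, UX]
Visit CZ → queue [OE, PR, GA, HA, TO, UM, UX]
Visit OE → queue [PR, GA, HA, TO, UM, UX]
Visit PR → queue [GA, HA, TO, UM, UX]
Visit GA → queue [HA, TO, UM, UX]
Visit HA → queue [TO, UM, UX]
Visit TO → queue [UM, UX]
Visit UM → queue [UX]
Visit UX → queue []

Visit order: GW, BI, OD, OT, UA, UR, ZH, OI, ZW, CZ, OE, PR, GA, HA, TO, UM, UX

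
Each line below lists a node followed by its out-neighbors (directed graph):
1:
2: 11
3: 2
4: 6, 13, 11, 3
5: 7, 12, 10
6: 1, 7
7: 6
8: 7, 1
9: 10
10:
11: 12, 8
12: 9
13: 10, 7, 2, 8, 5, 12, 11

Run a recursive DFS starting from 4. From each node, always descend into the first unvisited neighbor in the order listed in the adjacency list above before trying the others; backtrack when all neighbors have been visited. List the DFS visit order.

4, 6, 1, 7, 13, 10, 2, 11, 12, 9, 8, 5, 3

Visit 4
4 → 6
6 → 1
6 → 7
4 → 13
13 → 10
13 → 2
2 → 11
11 → 12
12 → 9
11 → 8
13 → 5
4 → 3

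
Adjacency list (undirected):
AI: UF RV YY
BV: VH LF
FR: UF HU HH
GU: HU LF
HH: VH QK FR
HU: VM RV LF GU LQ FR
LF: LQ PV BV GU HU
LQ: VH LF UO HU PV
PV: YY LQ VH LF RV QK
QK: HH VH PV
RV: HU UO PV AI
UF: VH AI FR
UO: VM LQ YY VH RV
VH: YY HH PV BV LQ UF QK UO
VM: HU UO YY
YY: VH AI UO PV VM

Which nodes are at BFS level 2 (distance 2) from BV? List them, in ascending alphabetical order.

GU, HH, HU, LQ, PV, QK, UF, UO, YY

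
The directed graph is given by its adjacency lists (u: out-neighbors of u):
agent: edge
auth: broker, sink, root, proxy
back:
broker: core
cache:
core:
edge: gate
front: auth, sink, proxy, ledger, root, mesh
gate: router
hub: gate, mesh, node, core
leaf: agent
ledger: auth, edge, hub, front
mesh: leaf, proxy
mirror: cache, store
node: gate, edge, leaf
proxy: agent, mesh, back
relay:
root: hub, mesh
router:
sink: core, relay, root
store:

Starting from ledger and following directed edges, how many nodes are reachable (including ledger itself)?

BFS from ledger visits: ledger, auth, edge, hub, front, broker, sink, root, proxy, gate, mesh, node, core, relay, agent, back, router, leaf
Reachable nodes: 18 of 21 total.

18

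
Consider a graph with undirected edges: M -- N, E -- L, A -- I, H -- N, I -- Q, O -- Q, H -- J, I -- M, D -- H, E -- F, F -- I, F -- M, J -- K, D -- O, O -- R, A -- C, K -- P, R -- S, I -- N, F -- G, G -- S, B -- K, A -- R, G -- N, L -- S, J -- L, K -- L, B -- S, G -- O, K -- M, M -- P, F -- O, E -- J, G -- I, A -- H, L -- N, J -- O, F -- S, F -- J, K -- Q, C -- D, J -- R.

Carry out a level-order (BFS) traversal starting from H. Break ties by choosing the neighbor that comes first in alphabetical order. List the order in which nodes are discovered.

Visit H; enqueue A, D, J, N → queue [A, D, J, N]
Visit A; enqueue C, I, R → queue [D, J, N, C, I, R]
Visit D; enqueue O → queue [J, N, C, I, R, O]
Visit J; enqueue E, F, K, L → queue [N, C, I, R, O, E, F, K, L]
Visit N; enqueue G, M → queue [C, I, R, O, E, F, K, L, G, M]
Visit C → queue [I, R, O, E, F, K, L, G, M]
Visit I; enqueue Q → queue [R, O, E, F, K, L, G, M, Q]
Visit R; enqueue S → queue [O, E, F, K, L, G, M, Q, S]
Visit O → queue [E, F, K, L, G, M, Q, S]
Visit E → queue [F, K, L, G, M, Q, S]
Visit F → queue [K, L, G, M, Q, S]
Visit K; enqueue B, P → queue [L, G, M, Q, S, B, P]
Visit L → queue [G, M, Q, S, B, P]
Visit G → queue [M, Q, S, B, P]
Visit M → queue [Q, S, B, P]
Visit Q → queue [S, B, P]
Visit S → queue [B, P]
Visit B → queue [P]
Visit P → queue []

H → A → D → J → N → C → I → R → O → E → F → K → L → G → M → Q → S → B → P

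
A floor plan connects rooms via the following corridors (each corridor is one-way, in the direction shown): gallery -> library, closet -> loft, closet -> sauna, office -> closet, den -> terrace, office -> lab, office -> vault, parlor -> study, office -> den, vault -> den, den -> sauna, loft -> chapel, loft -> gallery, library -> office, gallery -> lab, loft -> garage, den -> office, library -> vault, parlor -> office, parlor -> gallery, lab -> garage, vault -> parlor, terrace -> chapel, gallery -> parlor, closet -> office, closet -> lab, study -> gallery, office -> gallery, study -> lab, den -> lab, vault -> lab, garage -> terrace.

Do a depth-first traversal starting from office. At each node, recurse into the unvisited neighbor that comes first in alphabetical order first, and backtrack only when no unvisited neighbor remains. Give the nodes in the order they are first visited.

office → closet → lab → garage → terrace → chapel → loft → gallery → library → vault → den → sauna → parlor → study

Visit office
office → closet
closet → lab
lab → garage
garage → terrace
terrace → chapel
closet → loft
loft → gallery
gallery → library
library → vault
vault → den
den → sauna
vault → parlor
parlor → study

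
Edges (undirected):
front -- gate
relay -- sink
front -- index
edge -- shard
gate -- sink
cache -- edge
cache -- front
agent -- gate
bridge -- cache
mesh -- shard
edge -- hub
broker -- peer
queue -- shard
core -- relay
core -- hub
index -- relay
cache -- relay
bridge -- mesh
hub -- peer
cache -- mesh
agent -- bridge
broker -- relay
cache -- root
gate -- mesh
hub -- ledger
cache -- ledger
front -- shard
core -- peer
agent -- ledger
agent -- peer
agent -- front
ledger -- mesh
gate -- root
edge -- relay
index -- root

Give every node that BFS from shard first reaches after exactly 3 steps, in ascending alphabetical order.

Level 0: shard
Level 1: edge, front, mesh, queue
Level 2: agent, bridge, cache, gate, hub, index, ledger, relay
Level 3: broker, core, peer, root, sink

broker, core, peer, root, sink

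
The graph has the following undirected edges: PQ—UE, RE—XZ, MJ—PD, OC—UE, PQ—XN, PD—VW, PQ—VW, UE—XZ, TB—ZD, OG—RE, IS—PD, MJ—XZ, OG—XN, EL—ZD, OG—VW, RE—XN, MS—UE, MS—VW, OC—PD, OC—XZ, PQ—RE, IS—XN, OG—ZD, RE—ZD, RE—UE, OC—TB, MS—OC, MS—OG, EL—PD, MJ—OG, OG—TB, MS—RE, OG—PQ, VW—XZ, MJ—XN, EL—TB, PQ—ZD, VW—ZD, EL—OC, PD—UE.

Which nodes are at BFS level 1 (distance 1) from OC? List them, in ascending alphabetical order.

EL, MS, PD, TB, UE, XZ

Level 0: OC
Level 1: EL, MS, PD, TB, UE, XZ
Level 2: IS, MJ, OG, PQ, RE, VW, ZD
Level 3: XN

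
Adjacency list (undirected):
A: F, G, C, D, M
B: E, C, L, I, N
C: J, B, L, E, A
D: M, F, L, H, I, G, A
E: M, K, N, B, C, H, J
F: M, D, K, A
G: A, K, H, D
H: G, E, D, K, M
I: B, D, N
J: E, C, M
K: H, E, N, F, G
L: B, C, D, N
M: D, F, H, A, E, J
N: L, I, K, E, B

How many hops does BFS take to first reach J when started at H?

2

Level 0: H
Level 1: D, E, G, K, M
Level 2: A, B, C, F, I, J, L, N
J first appears at level 2.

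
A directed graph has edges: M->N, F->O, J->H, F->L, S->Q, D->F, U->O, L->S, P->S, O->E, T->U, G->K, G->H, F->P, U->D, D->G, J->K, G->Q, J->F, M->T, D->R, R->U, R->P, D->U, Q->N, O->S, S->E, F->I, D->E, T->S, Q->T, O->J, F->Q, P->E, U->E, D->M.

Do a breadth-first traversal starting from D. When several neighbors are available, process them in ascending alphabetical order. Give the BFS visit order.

Visit D; enqueue E, F, G, M, R, U → queue [E, F, G, M, R, U]
Visit E → queue [F, G, M, R, U]
Visit F; enqueue I, L, O, P, Q → queue [G, M, R, U, I, L, O, P, Q]
Visit G; enqueue H, K → queue [M, R, U, I, L, O, P, Q, H, K]
Visit M; enqueue N, T → queue [R, U, I, L, O, P, Q, H, K, N, T]
Visit R → queue [U, I, L, O, P, Q, H, K, N, T]
Visit U → queue [I, L, O, P, Q, H, K, N, T]
Visit I → queue [L, O, P, Q, H, K, N, T]
Visit L; enqueue S → queue [O, P, Q, H, K, N, T, S]
Visit O; enqueue J → queue [P, Q, H, K, N, T, S, J]
Visit P → queue [Q, H, K, N, T, S, J]
Visit Q → queue [H, K, N, T, S, J]
Visit H → queue [K, N, T, S, J]
Visit K → queue [N, T, S, J]
Visit N → queue [T, S, J]
Visit T → queue [S, J]
Visit S → queue [J]
Visit J → queue []

D, E, F, G, M, R, U, I, L, O, P, Q, H, K, N, T, S, J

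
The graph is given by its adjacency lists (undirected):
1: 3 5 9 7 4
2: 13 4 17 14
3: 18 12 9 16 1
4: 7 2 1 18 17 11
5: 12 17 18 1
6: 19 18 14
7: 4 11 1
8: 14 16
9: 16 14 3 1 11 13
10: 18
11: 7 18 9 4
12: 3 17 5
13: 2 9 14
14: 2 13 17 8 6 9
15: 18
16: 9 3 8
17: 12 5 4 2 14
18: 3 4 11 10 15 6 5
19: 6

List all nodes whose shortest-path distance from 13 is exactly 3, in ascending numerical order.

Level 0: 13
Level 1: 2, 9, 14
Level 2: 1, 3, 4, 6, 8, 11, 16, 17
Level 3: 5, 7, 12, 18, 19
Level 4: 10, 15

5, 7, 12, 18, 19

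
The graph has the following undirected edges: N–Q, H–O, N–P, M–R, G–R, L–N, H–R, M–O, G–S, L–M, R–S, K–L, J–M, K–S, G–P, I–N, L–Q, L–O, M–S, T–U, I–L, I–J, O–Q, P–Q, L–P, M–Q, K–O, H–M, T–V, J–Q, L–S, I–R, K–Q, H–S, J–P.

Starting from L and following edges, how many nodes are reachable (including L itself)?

13

BFS from L visits: L, I, K, M, N, O, P, Q, S, J, R, H, G
Reachable nodes: 13 of 16 total.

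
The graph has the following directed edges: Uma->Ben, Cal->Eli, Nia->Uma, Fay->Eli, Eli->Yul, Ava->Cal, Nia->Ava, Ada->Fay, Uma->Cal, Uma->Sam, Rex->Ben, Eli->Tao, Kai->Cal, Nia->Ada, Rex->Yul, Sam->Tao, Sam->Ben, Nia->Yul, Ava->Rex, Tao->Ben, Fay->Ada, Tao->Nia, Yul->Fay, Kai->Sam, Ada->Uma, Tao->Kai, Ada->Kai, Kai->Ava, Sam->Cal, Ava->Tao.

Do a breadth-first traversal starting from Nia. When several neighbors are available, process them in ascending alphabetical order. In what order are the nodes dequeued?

Visit Nia; enqueue Ada, Ava, Uma, Yul → queue [Ada, Ava, Uma, Yul]
Visit Ada; enqueue Fay, Kai → queue [Ava, Uma, Yul, Fay, Kai]
Visit Ava; enqueue Cal, Rex, Tao → queue [Uma, Yul, Fay, Kai, Cal, Rex, Tao]
Visit Uma; enqueue Ben, Sam → queue [Yul, Fay, Kai, Cal, Rex, Tao, Ben, Sam]
Visit Yul → queue [Fay, Kai, Cal, Rex, Tao, Ben, Sam]
Visit Fay; enqueue Eli → queue [Kai, Cal, Rex, Tao, Ben, Sam, Eli]
Visit Kai → queue [Cal, Rex, Tao, Ben, Sam, Eli]
Visit Cal → queue [Rex, Tao, Ben, Sam, Eli]
Visit Rex → queue [Tao, Ben, Sam, Eli]
Visit Tao → queue [Ben, Sam, Eli]
Visit Ben → queue [Sam, Eli]
Visit Sam → queue [Eli]
Visit Eli → queue []

Nia, Ada, Ava, Uma, Yul, Fay, Kai, Cal, Rex, Tao, Ben, Sam, Eli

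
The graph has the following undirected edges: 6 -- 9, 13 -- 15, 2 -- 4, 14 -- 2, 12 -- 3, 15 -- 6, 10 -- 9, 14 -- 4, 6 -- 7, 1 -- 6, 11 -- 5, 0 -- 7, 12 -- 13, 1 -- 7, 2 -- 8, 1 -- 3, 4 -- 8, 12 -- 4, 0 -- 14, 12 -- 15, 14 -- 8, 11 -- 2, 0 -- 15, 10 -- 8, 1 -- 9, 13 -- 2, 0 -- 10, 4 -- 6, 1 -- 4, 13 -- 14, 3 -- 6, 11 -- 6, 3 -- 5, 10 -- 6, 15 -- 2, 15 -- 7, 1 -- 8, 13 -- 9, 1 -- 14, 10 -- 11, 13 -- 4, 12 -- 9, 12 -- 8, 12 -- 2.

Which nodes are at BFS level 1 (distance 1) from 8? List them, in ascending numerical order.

Level 0: 8
Level 1: 1, 2, 4, 10, 12, 14
Level 2: 0, 3, 6, 7, 9, 11, 13, 15
Level 3: 5

1, 2, 4, 10, 12, 14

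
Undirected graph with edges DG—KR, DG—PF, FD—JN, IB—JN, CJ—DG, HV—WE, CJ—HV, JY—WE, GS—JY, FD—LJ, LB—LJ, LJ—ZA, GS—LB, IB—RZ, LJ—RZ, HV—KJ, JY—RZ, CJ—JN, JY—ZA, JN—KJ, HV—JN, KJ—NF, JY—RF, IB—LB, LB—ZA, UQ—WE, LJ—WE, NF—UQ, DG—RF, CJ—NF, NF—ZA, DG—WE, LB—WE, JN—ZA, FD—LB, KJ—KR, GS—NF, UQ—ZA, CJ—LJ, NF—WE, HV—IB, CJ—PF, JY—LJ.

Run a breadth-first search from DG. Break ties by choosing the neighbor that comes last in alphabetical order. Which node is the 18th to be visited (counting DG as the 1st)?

FD

Visit DG; enqueue WE, RF, PF, KR, CJ → queue [WE, RF, PF, KR, CJ]
Visit WE; enqueue UQ, NF, LJ, LB, JY, HV → queue [RF, PF, KR, CJ, UQ, NF, LJ, LB, JY, HV]
Visit RF → queue [PF, KR, CJ, UQ, NF, LJ, LB, JY, HV]
Visit PF → queue [KR, CJ, UQ, NF, LJ, LB, JY, HV]
Visit KR; enqueue KJ → queue [CJ, UQ, NF, LJ, LB, JY, HV, KJ]
Visit CJ; enqueue JN → queue [UQ, NF, LJ, LB, JY, HV, KJ, JN]
Visit UQ; enqueue ZA → queue [NF, LJ, LB, JY, HV, KJ, JN, ZA]
Visit NF; enqueue GS → queue [LJ, LB, JY, HV, KJ, JN, ZA, GS]
Visit LJ; enqueue RZ, FD → queue [LB, JY, HV, KJ, JN, ZA, GS, RZ, FD]
Visit LB; enqueue IB → queue [JY, HV, KJ, JN, ZA, GS, RZ, FD, IB]
Visit JY → queue [HV, KJ, JN, ZA, GS, RZ, FD, IB]
Visit HV → queue [KJ, JN, ZA, GS, RZ, FD, IB]
Visit KJ → queue [JN, ZA, GS, RZ, FD, IB]
Visit JN → queue [ZA, GS, RZ, FD, IB]
Visit ZA → queue [GS, RZ, FD, IB]
Visit GS → queue [RZ, FD, IB]
Visit RZ → queue [FD, IB]
Visit FD → queue [IB]
Visit IB → queue []

Visit order: DG, WE, RF, PF, KR, CJ, UQ, NF, LJ, LB, JY, HV, KJ, JN, ZA, GS, RZ, FD, IB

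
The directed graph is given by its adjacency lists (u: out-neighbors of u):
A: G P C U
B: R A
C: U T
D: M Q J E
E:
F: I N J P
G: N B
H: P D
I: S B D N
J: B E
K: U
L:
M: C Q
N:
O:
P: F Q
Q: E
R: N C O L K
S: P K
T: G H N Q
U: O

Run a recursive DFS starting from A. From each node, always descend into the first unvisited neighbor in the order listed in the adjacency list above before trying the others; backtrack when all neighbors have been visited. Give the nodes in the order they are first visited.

Visit A
A → G
G → N
G → B
B → R
R → C
C → U
U → O
C → T
T → H
H → P
P → F
F → I
I → S
S → K
I → D
D → M
M → Q
Q → E
D → J
R → L

A → G → N → B → R → C → U → O → T → H → P → F → I → S → K → D → M → Q → E → J → L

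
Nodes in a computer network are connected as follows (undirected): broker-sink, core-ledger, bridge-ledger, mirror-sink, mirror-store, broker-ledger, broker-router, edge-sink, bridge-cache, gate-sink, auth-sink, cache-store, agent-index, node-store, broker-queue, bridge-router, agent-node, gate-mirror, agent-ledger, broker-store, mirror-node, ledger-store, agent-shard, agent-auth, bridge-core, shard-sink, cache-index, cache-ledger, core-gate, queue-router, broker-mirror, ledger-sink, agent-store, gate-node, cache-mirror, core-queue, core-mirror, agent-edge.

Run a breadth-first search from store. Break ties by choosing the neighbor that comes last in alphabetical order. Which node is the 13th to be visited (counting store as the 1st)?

router

Visit store; enqueue node, mirror, ledger, cache, broker, agent → queue [node, mirror, ledger, cache, broker, agent]
Visit node; enqueue gate → queue [mirror, ledger, cache, broker, agent, gate]
Visit mirror; enqueue sink, core → queue [ledger, cache, broker, agent, gate, sink, core]
Visit ledger; enqueue bridge → queue [cache, broker, agent, gate, sink, core, bridge]
Visit cache; enqueue index → queue [broker, agent, gate, sink, core, bridge, index]
Visit broker; enqueue router, queue → queue [agent, gate, sink, core, bridge, index, router, queue]
Visit agent; enqueue shard, edge, auth → queue [gate, sink, core, bridge, index, router, queue, shard, edge, auth]
Visit gate → queue [sink, core, bridge, index, router, queue, shard, edge, auth]
Visit sink → queue [core, bridge, index, router, queue, shard, edge, auth]
Visit core → queue [bridge, index, router, queue, shard, edge, auth]
Visit bridge → queue [index, router, queue, shard, edge, auth]
Visit index → queue [router, queue, shard, edge, auth]
Visit router → queue [queue, shard, edge, auth]
Visit queue → queue [shard, edge, auth]
Visit shard → queue [edge, auth]
Visit edge → queue [auth]
Visit auth → queue []

Visit order: store, node, mirror, ledger, cache, broker, agent, gate, sink, core, bridge, index, router, queue, shard, edge, auth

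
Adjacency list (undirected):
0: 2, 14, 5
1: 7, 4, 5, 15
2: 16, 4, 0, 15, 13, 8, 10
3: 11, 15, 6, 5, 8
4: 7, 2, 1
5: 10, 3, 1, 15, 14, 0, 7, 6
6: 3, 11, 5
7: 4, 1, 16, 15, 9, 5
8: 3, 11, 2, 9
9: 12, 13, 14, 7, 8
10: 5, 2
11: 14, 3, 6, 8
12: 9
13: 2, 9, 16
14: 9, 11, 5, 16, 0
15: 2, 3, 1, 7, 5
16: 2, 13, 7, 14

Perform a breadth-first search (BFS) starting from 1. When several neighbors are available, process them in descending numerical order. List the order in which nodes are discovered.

1, 15, 7, 5, 4, 3, 2, 16, 9, 14, 10, 6, 0, 11, 8, 13, 12

Visit 1; enqueue 15, 7, 5, 4 → queue [15, 7, 5, 4]
Visit 15; enqueue 3, 2 → queue [7, 5, 4, 3, 2]
Visit 7; enqueue 16, 9 → queue [5, 4, 3, 2, 16, 9]
Visit 5; enqueue 14, 10, 6, 0 → queue [4, 3, 2, 16, 9, 14, 10, 6, 0]
Visit 4 → queue [3, 2, 16, 9, 14, 10, 6, 0]
Visit 3; enqueue 11, 8 → queue [2, 16, 9, 14, 10, 6, 0, 11, 8]
Visit 2; enqueue 13 → queue [16, 9, 14, 10, 6, 0, 11, 8, 13]
Visit 16 → queue [9, 14, 10, 6, 0, 11, 8, 13]
Visit 9; enqueue 12 → queue [14, 10, 6, 0, 11, 8, 13, 12]
Visit 14 → queue [10, 6, 0, 11, 8, 13, 12]
Visit 10 → queue [6, 0, 11, 8, 13, 12]
Visit 6 → queue [0, 11, 8, 13, 12]
Visit 0 → queue [11, 8, 13, 12]
Visit 11 → queue [8, 13, 12]
Visit 8 → queue [13, 12]
Visit 13 → queue [12]
Visit 12 → queue []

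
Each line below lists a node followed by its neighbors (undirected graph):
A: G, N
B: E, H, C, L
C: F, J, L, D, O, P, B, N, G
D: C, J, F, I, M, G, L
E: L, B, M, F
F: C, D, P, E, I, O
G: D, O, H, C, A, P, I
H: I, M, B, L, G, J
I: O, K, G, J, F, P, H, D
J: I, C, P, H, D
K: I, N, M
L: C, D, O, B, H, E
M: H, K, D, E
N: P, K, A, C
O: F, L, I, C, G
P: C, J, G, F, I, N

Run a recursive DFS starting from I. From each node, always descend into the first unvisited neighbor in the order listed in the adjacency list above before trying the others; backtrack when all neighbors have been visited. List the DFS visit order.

Visit I
I → O
O → F
F → C
C → J
J → P
P → G
G → D
D → M
M → H
H → B
B → E
E → L
M → K
K → N
N → A

I, O, F, C, J, P, G, D, M, H, B, E, L, K, N, A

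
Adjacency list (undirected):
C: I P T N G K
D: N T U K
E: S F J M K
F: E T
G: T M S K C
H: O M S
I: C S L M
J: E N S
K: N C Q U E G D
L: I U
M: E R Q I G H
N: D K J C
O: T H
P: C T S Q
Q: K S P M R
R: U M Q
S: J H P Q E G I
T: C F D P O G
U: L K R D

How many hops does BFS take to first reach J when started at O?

Level 0: O
Level 1: H, T
Level 2: C, D, F, G, M, P, S
Level 3: E, I, J, K, N, Q, R, U
Level 4: L
J first appears at level 3.

3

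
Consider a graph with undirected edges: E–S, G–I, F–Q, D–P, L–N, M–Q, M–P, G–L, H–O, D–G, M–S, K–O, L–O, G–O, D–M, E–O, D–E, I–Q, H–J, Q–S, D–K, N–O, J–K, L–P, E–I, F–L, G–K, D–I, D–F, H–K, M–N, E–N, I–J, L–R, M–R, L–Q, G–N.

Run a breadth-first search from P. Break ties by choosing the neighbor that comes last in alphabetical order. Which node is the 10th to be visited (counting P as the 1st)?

G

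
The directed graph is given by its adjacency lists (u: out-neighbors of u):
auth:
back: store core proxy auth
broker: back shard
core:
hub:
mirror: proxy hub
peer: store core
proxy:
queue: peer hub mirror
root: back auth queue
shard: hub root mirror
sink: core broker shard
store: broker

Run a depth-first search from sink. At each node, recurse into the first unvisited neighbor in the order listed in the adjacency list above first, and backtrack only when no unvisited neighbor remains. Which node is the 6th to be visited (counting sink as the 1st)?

Visit sink
sink → core
sink → broker
broker → back
back → store
back → proxy
back → auth
broker → shard
shard → hub
shard → root
root → queue
queue → peer
queue → mirror

Visit order: sink, core, broker, back, store, proxy, auth, shard, hub, root, queue, peer, mirror

proxy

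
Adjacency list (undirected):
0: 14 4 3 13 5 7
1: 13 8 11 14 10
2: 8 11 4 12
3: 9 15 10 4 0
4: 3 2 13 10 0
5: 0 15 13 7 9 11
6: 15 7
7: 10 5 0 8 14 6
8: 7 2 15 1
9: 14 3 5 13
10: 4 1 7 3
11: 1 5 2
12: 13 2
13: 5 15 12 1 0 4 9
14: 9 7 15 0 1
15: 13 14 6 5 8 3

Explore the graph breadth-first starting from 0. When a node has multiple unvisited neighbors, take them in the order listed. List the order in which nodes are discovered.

0 14 4 3 13 5 7 9 15 1 2 10 12 11 8 6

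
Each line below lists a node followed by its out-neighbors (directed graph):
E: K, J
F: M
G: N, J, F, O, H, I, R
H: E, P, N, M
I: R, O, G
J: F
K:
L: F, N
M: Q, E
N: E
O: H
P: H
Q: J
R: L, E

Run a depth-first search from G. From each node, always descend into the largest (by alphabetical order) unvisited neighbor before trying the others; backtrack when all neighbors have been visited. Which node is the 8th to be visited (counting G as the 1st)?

F

Visit G
G → R
R → L
L → N
N → E
E → K
E → J
J → F
F → M
M → Q
G → O
O → H
H → P
G → I

Visit order: G, R, L, N, E, K, J, F, M, Q, O, H, P, I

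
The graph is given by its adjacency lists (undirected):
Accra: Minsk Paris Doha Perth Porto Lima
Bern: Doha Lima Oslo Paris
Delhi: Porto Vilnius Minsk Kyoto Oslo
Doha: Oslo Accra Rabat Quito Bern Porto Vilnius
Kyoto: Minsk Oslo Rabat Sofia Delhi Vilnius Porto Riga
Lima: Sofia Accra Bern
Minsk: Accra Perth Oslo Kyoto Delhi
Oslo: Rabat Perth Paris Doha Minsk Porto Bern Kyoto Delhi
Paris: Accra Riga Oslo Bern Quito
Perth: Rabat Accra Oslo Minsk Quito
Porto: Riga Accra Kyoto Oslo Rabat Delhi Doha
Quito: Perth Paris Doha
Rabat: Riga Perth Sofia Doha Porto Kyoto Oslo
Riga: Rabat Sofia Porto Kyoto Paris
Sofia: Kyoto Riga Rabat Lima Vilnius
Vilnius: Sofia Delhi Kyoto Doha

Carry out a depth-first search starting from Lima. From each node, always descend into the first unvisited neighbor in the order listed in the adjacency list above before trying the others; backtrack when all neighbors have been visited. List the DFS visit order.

Visit Lima
Lima → Sofia
Sofia → Kyoto
Kyoto → Minsk
Minsk → Accra
Accra → Paris
Paris → Riga
Riga → Rabat
Rabat → Perth
Perth → Oslo
Oslo → Doha
Doha → Quito
Doha → Bern
Doha → Porto
Porto → Delhi
Delhi → Vilnius

Lima Sofia Kyoto Minsk Accra Paris Riga Rabat Perth Oslo Doha Quito Bern Porto Delhi Vilnius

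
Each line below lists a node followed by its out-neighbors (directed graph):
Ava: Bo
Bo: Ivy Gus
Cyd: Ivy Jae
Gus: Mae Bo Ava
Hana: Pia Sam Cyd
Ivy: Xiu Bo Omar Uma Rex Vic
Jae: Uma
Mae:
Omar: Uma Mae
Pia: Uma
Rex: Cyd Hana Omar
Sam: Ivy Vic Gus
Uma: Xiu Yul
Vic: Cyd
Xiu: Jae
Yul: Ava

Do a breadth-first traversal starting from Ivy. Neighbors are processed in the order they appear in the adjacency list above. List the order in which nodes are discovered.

Ivy, Xiu, Bo, Omar, Uma, Rex, Vic, Jae, Gus, Mae, Yul, Cyd, Hana, Ava, Pia, Sam

Visit Ivy; enqueue Xiu, Bo, Omar, Uma, Rex, Vic → queue [Xiu, Bo, Omar, Uma, Rex, Vic]
Visit Xiu; enqueue Jae → queue [Bo, Omar, Uma, Rex, Vic, Jae]
Visit Bo; enqueue Gus → queue [Omar, Uma, Rex, Vic, Jae, Gus]
Visit Omar; enqueue Mae → queue [Uma, Rex, Vic, Jae, Gus, Mae]
Visit Uma; enqueue Yul → queue [Rex, Vic, Jae, Gus, Mae, Yul]
Visit Rex; enqueue Cyd, Hana → queue [Vic, Jae, Gus, Mae, Yul, Cyd, Hana]
Visit Vic → queue [Jae, Gus, Mae, Yul, Cyd, Hana]
Visit Jae → queue [Gus, Mae, Yul, Cyd, Hana]
Visit Gus; enqueue Ava → queue [Mae, Yul, Cyd, Hana, Ava]
Visit Mae → queue [Yul, Cyd, Hana, Ava]
Visit Yul → queue [Cyd, Hana, Ava]
Visit Cyd → queue [Hana, Ava]
Visit Hana; enqueue Pia, Sam → queue [Ava, Pia, Sam]
Visit Ava → queue [Pia, Sam]
Visit Pia → queue [Sam]
Visit Sam → queue []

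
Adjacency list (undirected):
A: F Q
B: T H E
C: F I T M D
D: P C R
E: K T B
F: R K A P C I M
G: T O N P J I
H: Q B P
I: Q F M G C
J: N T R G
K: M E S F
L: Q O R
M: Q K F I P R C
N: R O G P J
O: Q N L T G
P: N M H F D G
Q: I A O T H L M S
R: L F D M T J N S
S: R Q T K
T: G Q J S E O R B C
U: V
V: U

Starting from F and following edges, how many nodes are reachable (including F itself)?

BFS from F visits: F, R, K, A, P, C, I, M, L, D, T, J, N, S, E, Q, H, G, O, B
Reachable nodes: 20 of 22 total.

20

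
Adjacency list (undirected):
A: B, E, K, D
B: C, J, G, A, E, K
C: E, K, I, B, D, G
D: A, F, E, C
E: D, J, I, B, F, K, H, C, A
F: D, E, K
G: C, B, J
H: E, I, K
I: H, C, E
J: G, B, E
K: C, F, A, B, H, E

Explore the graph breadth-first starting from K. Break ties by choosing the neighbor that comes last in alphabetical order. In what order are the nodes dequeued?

Visit K; enqueue H, F, E, C, B, A → queue [H, F, E, C, B, A]
Visit H; enqueue I → queue [F, E, C, B, A, I]
Visit F; enqueue D → queue [E, C, B, A, I, D]
Visit E; enqueue J → queue [C, B, A, I, D, J]
Visit C; enqueue G → queue [B, A, I, D, J, G]
Visit B → queue [A, I, D, J, G]
Visit A → queue [I, D, J, G]
Visit I → queue [D, J, G]
Visit D → queue [J, G]
Visit J → queue [G]
Visit G → queue []

K H F E C B A I D J G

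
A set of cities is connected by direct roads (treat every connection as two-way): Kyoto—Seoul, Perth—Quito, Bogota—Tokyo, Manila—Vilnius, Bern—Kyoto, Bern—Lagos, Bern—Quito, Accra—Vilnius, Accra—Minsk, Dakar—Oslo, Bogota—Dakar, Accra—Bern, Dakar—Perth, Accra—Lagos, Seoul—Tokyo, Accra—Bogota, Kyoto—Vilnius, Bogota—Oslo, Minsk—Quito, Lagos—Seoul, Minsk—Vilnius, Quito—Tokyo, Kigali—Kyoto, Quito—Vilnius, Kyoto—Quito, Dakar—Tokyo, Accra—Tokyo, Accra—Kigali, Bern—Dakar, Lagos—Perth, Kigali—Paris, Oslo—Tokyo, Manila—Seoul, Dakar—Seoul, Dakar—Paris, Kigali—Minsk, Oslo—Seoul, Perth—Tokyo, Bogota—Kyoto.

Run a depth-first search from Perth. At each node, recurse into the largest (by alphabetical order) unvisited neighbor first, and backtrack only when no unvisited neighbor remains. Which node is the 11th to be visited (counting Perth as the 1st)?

Visit Perth
Perth → Tokyo
Tokyo → Seoul
Seoul → Oslo
Oslo → Dakar
Dakar → Paris
Paris → Kigali
Kigali → Minsk
Minsk → Vilnius
Vilnius → Quito
Quito → Kyoto
Kyoto → Bogota
Bogota → Accra
Accra → Lagos
Lagos → Bern
Vilnius → Manila

Visit order: Perth, Tokyo, Seoul, Oslo, Dakar, Paris, Kigali, Minsk, Vilnius, Quito, Kyoto, Bogota, Accra, Lagos, Bern, Manila

Kyoto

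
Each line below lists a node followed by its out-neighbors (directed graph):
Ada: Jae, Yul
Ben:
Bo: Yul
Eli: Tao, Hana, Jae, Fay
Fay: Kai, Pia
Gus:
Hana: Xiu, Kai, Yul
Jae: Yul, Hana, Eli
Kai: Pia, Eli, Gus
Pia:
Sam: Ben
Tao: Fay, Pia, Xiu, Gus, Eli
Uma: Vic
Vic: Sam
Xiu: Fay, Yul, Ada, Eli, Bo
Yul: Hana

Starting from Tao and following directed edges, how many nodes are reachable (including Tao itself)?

BFS from Tao visits: Tao, Fay, Pia, Xiu, Gus, Eli, Kai, Yul, Ada, Bo, Hana, Jae
Reachable nodes: 12 of 16 total.

12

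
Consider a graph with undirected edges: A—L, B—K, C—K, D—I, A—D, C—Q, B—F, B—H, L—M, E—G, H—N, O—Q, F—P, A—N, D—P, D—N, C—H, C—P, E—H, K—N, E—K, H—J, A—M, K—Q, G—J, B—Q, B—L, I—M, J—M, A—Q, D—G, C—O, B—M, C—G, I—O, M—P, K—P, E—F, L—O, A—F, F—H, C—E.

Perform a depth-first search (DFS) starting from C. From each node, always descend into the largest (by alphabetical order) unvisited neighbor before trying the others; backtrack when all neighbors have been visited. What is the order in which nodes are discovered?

Visit C
C → Q
Q → O
O → L
L → M
M → P
P → K
K → N
N → H
H → J
J → G
G → E
E → F
F → B
F → A
A → D
D → I

C -> Q -> O -> L -> M -> P -> K -> N -> H -> J -> G -> E -> F -> B -> A -> D -> I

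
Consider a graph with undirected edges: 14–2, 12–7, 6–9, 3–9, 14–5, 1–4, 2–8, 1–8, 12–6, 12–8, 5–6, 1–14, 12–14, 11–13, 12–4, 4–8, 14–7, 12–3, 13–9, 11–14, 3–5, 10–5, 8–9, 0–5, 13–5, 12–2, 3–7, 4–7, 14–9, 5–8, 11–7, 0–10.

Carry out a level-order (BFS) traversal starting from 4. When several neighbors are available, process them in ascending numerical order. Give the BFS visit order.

4, 1, 7, 8, 12, 14, 3, 11, 2, 5, 9, 6, 13, 0, 10

Visit 4; enqueue 1, 7, 8, 12 → queue [1, 7, 8, 12]
Visit 1; enqueue 14 → queue [7, 8, 12, 14]
Visit 7; enqueue 3, 11 → queue [8, 12, 14, 3, 11]
Visit 8; enqueue 2, 5, 9 → queue [12, 14, 3, 11, 2, 5, 9]
Visit 12; enqueue 6 → queue [14, 3, 11, 2, 5, 9, 6]
Visit 14 → queue [3, 11, 2, 5, 9, 6]
Visit 3 → queue [11, 2, 5, 9, 6]
Visit 11; enqueue 13 → queue [2, 5, 9, 6, 13]
Visit 2 → queue [5, 9, 6, 13]
Visit 5; enqueue 0, 10 → queue [9, 6, 13, 0, 10]
Visit 9 → queue [6, 13, 0, 10]
Visit 6 → queue [13, 0, 10]
Visit 13 → queue [0, 10]
Visit 0 → queue [10]
Visit 10 → queue []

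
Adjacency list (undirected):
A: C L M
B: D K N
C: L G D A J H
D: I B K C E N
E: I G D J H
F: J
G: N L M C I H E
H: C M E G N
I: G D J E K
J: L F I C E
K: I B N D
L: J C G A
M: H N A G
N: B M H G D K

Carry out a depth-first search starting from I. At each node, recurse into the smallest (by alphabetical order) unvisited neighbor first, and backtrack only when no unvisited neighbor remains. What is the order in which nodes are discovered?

Visit I
I → D
D → B
B → K
K → N
N → G
G → C
C → A
A → L
L → J
J → E
E → H
H → M
J → F

I -> D -> B -> K -> N -> G -> C -> A -> L -> J -> E -> H -> M -> F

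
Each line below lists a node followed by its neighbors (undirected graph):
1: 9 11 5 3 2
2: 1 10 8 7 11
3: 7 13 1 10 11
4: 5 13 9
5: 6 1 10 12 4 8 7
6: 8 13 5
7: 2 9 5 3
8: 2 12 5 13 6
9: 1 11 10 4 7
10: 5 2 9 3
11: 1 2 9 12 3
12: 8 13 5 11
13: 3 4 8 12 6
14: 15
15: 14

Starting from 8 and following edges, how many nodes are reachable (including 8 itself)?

BFS from 8 visits: 8, 2, 12, 5, 13, 6, 1, 10, 7, 11, 4, 3, 9
Reachable nodes: 13 of 15 total.

13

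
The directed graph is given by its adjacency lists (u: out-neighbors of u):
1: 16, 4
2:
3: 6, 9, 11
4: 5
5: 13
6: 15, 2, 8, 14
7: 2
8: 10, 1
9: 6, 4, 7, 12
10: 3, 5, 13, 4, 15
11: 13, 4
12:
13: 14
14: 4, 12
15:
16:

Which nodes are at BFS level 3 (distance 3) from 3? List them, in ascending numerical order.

1, 5, 10

Level 0: 3
Level 1: 6, 9, 11
Level 2: 2, 4, 7, 8, 12, 13, 14, 15
Level 3: 1, 5, 10
Level 4: 16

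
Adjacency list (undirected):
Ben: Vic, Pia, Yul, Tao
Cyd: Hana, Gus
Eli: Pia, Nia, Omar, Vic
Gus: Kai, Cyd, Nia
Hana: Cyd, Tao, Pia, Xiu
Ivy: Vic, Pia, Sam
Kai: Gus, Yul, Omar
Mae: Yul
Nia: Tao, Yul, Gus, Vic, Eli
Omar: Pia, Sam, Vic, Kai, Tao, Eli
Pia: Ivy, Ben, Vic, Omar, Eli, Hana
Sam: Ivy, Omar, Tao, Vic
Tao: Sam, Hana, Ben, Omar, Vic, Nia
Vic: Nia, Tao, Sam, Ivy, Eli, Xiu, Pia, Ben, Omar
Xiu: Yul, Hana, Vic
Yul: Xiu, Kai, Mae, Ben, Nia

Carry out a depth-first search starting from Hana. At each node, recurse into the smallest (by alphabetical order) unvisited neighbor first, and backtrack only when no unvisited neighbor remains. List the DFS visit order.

Hana, Cyd, Gus, Kai, Omar, Eli, Nia, Tao, Ben, Pia, Ivy, Sam, Vic, Xiu, Yul, Mae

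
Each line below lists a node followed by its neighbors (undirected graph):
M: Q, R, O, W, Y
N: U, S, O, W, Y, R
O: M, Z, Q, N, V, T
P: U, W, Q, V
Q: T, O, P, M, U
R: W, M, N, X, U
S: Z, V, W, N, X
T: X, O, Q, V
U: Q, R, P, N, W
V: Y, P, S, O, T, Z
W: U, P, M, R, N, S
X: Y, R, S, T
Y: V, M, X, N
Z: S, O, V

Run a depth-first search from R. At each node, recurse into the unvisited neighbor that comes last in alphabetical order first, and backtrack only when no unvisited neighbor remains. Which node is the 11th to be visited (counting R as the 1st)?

O

Visit R
R → X
X → Y
Y → V
V → Z
Z → S
S → W
W → U
U → Q
Q → T
T → O
O → N
O → M
Q → P

Visit order: R, X, Y, V, Z, S, W, U, Q, T, O, N, M, P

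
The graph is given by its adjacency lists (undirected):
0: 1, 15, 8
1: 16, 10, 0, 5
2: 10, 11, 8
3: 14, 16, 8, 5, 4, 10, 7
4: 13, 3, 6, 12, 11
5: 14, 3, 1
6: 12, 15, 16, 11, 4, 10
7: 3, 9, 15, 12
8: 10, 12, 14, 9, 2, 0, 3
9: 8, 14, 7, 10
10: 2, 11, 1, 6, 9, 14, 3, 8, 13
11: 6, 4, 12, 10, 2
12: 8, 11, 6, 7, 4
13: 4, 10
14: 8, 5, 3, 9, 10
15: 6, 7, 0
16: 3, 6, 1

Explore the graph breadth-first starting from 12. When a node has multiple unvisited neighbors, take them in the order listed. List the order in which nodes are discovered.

12 → 8 → 11 → 6 → 7 → 4 → 10 → 14 → 9 → 2 → 0 → 3 → 15 → 16 → 13 → 1 → 5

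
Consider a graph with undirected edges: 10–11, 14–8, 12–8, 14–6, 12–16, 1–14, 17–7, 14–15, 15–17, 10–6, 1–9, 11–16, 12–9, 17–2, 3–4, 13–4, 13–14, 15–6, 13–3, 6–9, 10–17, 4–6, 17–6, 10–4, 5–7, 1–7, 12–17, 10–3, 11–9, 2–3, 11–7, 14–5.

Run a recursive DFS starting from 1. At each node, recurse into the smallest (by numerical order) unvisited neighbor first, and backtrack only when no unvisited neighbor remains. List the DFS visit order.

1, 7, 5, 14, 6, 4, 3, 2, 17, 10, 11, 9, 12, 8, 16, 15, 13

Visit 1
1 → 7
7 → 5
5 → 14
14 → 6
6 → 4
4 → 3
3 → 2
2 → 17
17 → 10
10 → 11
11 → 9
9 → 12
12 → 8
12 → 16
17 → 15
3 → 13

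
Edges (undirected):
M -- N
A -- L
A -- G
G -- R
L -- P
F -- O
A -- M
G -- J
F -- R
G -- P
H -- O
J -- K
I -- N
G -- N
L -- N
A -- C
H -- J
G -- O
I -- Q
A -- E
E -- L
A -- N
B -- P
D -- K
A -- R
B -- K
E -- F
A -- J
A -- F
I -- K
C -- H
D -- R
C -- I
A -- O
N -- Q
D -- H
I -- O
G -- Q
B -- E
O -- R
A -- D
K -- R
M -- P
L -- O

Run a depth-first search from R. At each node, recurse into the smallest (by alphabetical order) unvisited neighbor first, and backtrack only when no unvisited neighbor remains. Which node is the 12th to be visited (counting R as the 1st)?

Visit R
R → A
A → C
C → H
H → D
D → K
K → B
B → E
E → F
F → O
O → G
G → J
G → N
N → I
I → Q
N → L
L → P
P → M

Visit order: R, A, C, H, D, K, B, E, F, O, G, J, N, I, Q, L, P, M

J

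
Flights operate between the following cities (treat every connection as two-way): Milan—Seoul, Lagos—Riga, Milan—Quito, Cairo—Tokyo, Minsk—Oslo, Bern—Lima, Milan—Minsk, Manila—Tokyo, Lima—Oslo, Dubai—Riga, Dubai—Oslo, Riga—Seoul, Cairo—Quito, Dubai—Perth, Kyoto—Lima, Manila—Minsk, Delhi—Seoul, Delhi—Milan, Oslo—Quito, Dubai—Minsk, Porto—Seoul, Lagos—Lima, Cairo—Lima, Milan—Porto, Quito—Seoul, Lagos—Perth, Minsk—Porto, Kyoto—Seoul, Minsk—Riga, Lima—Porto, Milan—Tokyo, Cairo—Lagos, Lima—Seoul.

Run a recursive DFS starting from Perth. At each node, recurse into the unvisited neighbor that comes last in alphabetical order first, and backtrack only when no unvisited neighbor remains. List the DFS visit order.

Visit Perth
Perth → Lagos
Lagos → Riga
Riga → Seoul
Seoul → Quito
Quito → Oslo
Oslo → Minsk
Minsk → Porto
Porto → Milan
Milan → Tokyo
Tokyo → Manila
Tokyo → Cairo
Cairo → Lima
Lima → Kyoto
Lima → Bern
Milan → Delhi
Minsk → Dubai

Perth, Lagos, Riga, Seoul, Quito, Oslo, Minsk, Porto, Milan, Tokyo, Manila, Cairo, Lima, Kyoto, Bern, Delhi, Dubai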